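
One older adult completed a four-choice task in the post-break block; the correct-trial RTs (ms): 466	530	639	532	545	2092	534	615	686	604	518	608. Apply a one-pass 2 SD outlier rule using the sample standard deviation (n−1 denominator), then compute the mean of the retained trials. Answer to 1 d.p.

570.6 ms

n = 12, ΣRT = 8369, M = 697.417
Σ(x−M)² = 2162990.92; s = √(2162990.92/11) = 443.436
Cutoffs: 697.417 ± 2·443.436 → [-189.5, 1584.3]
Outside: 2092 → excluded.
Retained (n=11): Σ = 6277, mean = 6277/11 = 570.636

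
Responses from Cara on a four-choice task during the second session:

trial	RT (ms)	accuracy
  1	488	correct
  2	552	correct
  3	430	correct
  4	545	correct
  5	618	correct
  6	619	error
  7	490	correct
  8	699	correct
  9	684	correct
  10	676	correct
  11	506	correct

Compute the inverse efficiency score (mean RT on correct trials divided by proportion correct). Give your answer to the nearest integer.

626 ms

Correct trials (n=10): 488, 552, 430, 545, 618, 490, 699, 684, 676, 506
Mean correct RT = 5688/10 = 568.8000 ms
Proportion correct = 10/11
IES = 568.8000 / (10/11) = 625.680 ms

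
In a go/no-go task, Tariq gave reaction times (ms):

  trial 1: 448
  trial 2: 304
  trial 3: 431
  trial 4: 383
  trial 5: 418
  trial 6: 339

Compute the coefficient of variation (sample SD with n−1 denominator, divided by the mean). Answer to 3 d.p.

n = 6, Σ = 2323, M = 387.1667
Σ(x−M)² = 15826.833; s = √(15826.833/5) = 56.2616
CV = 56.2616 / 387.1667 = 0.14532

0.145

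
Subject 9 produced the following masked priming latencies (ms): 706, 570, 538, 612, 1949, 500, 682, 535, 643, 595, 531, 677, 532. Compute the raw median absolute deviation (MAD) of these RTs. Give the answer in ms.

63 ms

Sorted: 500, 531, 532, 535, 538, 570, 595, 612, 643, 677, 682, 706, 1949 → median = 595
|x − 595|: 111, 25, 57, 17, 1354, 95, 87, 60, 48, 0, 64, 82, 63
Sorted deviations: 0, 17, 25, 48, 57, 60, 63, 64, 82, 87, 95, 111, 1354 → MAD = 63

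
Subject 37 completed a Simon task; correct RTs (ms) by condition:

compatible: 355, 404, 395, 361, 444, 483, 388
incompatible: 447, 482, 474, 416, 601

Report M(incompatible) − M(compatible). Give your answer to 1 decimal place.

M(compatible) = 2830/7 = 404.286
M(incompatible) = 2420/5 = 484.000
Difference = 484.000 − 404.286 = 79.714 ms

79.7 ms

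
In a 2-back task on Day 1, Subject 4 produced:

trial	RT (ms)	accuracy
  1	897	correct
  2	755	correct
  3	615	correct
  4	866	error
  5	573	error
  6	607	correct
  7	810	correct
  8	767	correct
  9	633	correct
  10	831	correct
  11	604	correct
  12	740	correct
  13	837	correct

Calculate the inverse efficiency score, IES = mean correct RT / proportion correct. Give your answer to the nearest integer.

Correct trials (n=11): 897, 755, 615, 607, 810, 767, 633, 831, 604, 740, 837
Mean correct RT = 8096/11 = 736.0000 ms
Proportion correct = 11/13
IES = 736.0000 / (11/13) = 869.818 ms

870 ms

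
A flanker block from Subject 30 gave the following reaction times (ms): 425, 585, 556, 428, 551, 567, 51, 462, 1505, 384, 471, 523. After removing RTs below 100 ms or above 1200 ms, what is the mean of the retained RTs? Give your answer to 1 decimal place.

Excluded: 51, 1505
Retained (n=10): Σ = 4952
Mean = 4952/10 = 495.2000

495.2 ms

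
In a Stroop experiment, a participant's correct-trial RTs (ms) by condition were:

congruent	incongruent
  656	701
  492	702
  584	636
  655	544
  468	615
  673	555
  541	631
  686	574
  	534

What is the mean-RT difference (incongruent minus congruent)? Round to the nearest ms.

16 ms

M(congruent) = 4755/8 = 594.375
M(incongruent) = 5492/9 = 610.222
Difference = 610.222 − 594.375 = 15.847 ms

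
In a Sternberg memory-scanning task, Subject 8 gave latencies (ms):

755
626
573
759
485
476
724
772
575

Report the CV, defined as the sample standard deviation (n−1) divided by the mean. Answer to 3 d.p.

0.185

n = 9, Σ = 5745, M = 638.3333
Σ(x−M)² = 111672.000; s = √(111672.000/8) = 118.1482
CV = 118.1482 / 638.3333 = 0.18509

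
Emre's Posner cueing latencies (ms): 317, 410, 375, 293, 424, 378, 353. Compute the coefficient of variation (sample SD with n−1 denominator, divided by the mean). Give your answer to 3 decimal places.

0.130

n = 7, Σ = 2550, M = 364.2857
Σ(x−M)² = 13403.429; s = √(13403.429/6) = 47.2642
CV = 47.2642 / 364.2857 = 0.12974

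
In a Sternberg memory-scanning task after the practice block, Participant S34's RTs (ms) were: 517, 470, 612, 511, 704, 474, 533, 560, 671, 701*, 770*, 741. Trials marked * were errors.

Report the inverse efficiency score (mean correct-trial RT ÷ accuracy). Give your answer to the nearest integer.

Correct trials (n=10): 517, 470, 612, 511, 704, 474, 533, 560, 671, 741
Mean correct RT = 5793/10 = 579.3000 ms
Proportion correct = 10/12
IES = 579.3000 / (10/12) = 695.160 ms

695 ms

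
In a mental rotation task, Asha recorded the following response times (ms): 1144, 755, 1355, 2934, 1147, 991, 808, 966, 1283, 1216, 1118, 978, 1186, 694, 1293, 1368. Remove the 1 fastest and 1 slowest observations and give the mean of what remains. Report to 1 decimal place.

Sorted: 694, 755, 808, 966, 978, 991, 1118, 1144, 1147, 1186, 1216, 1283, 1293, 1355, 1368, 2934
Drop lowest 1 (694) and highest 1 (2934)
Remaining (n=14): Σ = 15608, mean = 15608/14 = 1114.857

1114.9 ms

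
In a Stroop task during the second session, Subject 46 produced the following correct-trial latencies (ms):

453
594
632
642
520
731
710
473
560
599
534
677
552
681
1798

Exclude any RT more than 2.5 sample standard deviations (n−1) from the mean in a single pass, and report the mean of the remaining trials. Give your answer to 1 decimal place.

n = 15, ΣRT = 10156, M = 677.067
Σ(x−M)² = 1443088.93; s = √(1443088.93/14) = 321.057
Cutoffs: 677.067 ± 2.5·321.057 → [-125.6, 1479.7]
Outside: 1798 → excluded.
Retained (n=14): Σ = 8358, mean = 8358/14 = 597.000

597.0 ms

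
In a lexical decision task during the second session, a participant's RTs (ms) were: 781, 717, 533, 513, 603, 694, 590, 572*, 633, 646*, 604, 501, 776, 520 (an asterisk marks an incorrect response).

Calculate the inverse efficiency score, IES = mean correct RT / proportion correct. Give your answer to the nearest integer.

726 ms

Correct trials (n=12): 781, 717, 533, 513, 603, 694, 590, 633, 604, 501, 776, 520
Mean correct RT = 7465/12 = 622.0833 ms
Proportion correct = 12/14
IES = 622.0833 / (12/14) = 725.764 ms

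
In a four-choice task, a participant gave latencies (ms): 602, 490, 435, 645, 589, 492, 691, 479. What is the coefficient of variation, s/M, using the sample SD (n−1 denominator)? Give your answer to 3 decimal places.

n = 8, Σ = 4423, M = 552.8750
Σ(x−M)² = 58294.875; s = √(58294.875/7) = 91.2570
CV = 91.2570 / 552.8750 = 0.16506

0.165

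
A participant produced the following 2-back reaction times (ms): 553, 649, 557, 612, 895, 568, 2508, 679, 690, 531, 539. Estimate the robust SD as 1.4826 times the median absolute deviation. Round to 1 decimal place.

Sorted: 531, 539, 553, 557, 568, 612, 649, 679, 690, 895, 2508 → median = 612
|x − 612| sorted: 0, 37, 44, 55, 59, 67, 73, 78, 81, 283, 1896 → MAD = 67
Robust SD ≈ 1.4826 × 67 = 99.334

99.3 ms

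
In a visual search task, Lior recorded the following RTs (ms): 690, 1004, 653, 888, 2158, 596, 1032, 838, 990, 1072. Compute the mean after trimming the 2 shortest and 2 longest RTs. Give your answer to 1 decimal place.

Sorted: 596, 653, 690, 838, 888, 990, 1004, 1032, 1072, 2158
Drop lowest 2 (596, 653) and highest 2 (1072, 2158)
Remaining (n=6): Σ = 5442, mean = 5442/6 = 907.000

907.0 ms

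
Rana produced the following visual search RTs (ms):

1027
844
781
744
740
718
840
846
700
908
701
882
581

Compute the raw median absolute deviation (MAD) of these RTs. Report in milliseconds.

65 ms

Sorted: 581, 700, 701, 718, 740, 744, 781, 840, 844, 846, 882, 908, 1027 → median = 781
|x − 781|: 246, 63, 0, 37, 41, 63, 59, 65, 81, 127, 80, 101, 200
Sorted deviations: 0, 37, 41, 59, 63, 63, 65, 80, 81, 101, 127, 200, 246 → MAD = 65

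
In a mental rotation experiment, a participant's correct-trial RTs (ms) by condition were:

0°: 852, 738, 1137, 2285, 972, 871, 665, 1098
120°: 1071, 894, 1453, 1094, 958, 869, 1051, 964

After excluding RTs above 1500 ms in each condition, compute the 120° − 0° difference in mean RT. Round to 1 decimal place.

0°: exclude 2285
M(0°) = 6333/7 = 904.714
M(120°) = 8354/8 = 1044.250
Difference = 1044.250 − 904.714 = 139.536 ms

139.5 ms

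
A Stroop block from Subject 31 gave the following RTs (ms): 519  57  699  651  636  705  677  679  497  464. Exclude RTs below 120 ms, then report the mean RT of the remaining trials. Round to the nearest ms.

614 ms

Excluded: 57
Retained (n=9): Σ = 5527
Mean = 5527/9 = 614.1111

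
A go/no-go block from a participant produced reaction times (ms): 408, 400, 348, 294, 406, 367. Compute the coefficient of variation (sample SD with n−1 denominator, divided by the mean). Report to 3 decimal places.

0.120

n = 6, Σ = 2223, M = 370.5000
Σ(x−M)² = 9907.500; s = √(9907.500/5) = 44.5140
CV = 44.5140 / 370.5000 = 0.12015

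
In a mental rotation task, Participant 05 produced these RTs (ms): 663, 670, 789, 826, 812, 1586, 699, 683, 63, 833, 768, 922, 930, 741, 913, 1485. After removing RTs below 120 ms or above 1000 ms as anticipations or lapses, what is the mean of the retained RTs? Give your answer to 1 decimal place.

Excluded: 63, 1485, 1586
Retained (n=13): Σ = 10249
Mean = 10249/13 = 788.3846

788.4 ms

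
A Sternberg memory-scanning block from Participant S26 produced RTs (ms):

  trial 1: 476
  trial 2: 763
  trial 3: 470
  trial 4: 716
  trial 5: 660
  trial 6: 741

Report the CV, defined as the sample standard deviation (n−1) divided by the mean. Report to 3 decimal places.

n = 6, Σ = 3826, M = 637.6667
Σ(x−M)² = 87269.333; s = √(87269.333/5) = 132.1131
CV = 132.1131 / 637.6667 = 0.20718

0.207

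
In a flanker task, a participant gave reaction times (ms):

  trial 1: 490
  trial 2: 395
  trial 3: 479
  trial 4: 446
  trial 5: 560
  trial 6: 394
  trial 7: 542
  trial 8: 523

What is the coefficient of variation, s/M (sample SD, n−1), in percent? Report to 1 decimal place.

n = 8, Σ = 3829, M = 478.6250
Σ(x−M)² = 27955.875; s = √(27955.875/7) = 63.1957
CV = 63.1957 / 478.6250 = 0.13204 = 13.204%

13.2%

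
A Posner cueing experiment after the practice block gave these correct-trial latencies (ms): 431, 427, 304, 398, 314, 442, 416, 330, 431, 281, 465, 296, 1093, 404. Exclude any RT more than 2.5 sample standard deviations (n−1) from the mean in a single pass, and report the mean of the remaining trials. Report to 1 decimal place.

379.9 ms

n = 14, ΣRT = 6032, M = 430.857
Σ(x−M)² = 522323.71; s = √(522323.71/13) = 200.446
Cutoffs: 430.857 ± 2.5·200.446 → [-70.3, 932.0]
Outside: 1093 → excluded.
Retained (n=13): Σ = 4939, mean = 4939/13 = 379.923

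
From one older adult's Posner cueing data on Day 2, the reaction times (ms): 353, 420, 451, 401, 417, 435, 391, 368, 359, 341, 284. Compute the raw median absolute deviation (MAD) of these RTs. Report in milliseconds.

32 ms

Sorted: 284, 341, 353, 359, 368, 391, 401, 417, 420, 435, 451 → median = 391
|x − 391|: 38, 29, 60, 10, 26, 44, 0, 23, 32, 50, 107
Sorted deviations: 0, 10, 23, 26, 29, 32, 38, 44, 50, 60, 107 → MAD = 32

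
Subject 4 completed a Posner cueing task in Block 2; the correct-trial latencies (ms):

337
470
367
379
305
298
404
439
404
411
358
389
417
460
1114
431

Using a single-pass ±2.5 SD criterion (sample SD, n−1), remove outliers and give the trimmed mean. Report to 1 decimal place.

n = 16, ΣRT = 6983, M = 436.438
Σ(x−M)² = 526789.94; s = √(526789.94/15) = 187.402
Cutoffs: 436.438 ± 2.5·187.402 → [-32.1, 904.9]
Outside: 1114 → excluded.
Retained (n=15): Σ = 5869, mean = 5869/15 = 391.267

391.3 ms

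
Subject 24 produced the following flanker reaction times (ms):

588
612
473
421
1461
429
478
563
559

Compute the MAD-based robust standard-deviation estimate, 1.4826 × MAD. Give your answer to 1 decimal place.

120.1 ms

Sorted: 421, 429, 473, 478, 559, 563, 588, 612, 1461 → median = 559
|x − 559| sorted: 0, 4, 29, 53, 81, 86, 130, 138, 902 → MAD = 81
Robust SD ≈ 1.4826 × 81 = 120.091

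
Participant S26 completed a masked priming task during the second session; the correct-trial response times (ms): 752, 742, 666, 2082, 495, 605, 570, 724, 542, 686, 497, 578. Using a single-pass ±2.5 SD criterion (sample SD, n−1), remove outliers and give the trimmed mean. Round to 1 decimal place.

623.4 ms

n = 12, ΣRT = 8939, M = 744.917
Σ(x−M)² = 2041116.92; s = √(2041116.92/11) = 430.762
Cutoffs: 744.917 ± 2.5·430.762 → [-332.0, 1821.8]
Outside: 2082 → excluded.
Retained (n=11): Σ = 6857, mean = 6857/11 = 623.364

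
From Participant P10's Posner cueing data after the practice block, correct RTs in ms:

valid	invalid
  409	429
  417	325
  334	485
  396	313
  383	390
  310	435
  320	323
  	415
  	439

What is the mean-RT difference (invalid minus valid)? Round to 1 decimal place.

27.9 ms

M(valid) = 2569/7 = 367.000
M(invalid) = 3554/9 = 394.889
Difference = 394.889 − 367.000 = 27.889 ms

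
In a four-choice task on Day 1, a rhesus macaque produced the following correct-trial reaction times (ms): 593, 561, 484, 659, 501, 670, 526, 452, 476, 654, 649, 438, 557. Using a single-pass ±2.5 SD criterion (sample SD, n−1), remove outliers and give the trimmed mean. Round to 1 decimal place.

n = 13, ΣRT = 7220, M = 555.385
Σ(x−M)² = 83497.08; s = √(83497.08/12) = 83.415
Cutoffs: 555.385 ± 2.5·83.415 → [346.8, 763.9]
No RTs fall outside the cutoffs; all 13 retained. Mean = 7220/13 = 555.385

555.4 ms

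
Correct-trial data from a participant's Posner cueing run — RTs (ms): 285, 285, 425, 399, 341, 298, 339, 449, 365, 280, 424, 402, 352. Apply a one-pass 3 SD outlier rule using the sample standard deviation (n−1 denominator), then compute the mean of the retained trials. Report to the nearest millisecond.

n = 13, ΣRT = 4644, M = 357.231
Σ(x−M)² = 41812.31; s = √(41812.31/12) = 59.028
Cutoffs: 357.231 ± 3·59.028 → [180.1, 534.3]
No RTs fall outside the cutoffs; all 13 retained. Mean = 4644/13 = 357.231

357 ms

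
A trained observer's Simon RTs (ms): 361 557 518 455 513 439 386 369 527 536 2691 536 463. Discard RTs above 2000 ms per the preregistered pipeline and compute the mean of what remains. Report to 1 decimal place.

471.7 ms

Excluded: 2691
Retained (n=12): Σ = 5660
Mean = 5660/12 = 471.6667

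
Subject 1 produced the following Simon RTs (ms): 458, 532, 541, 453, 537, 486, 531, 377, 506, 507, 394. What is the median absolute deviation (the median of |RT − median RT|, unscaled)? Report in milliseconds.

Sorted: 377, 394, 453, 458, 486, 506, 507, 531, 532, 537, 541 → median = 506
|x − 506|: 48, 26, 35, 53, 31, 20, 25, 129, 0, 1, 112
Sorted deviations: 0, 1, 20, 25, 26, 31, 35, 48, 53, 112, 129 → MAD = 31

31 ms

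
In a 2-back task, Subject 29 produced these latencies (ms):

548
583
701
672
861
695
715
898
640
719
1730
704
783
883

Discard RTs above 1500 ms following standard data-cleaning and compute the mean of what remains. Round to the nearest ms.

723 ms

Excluded: 1730
Retained (n=13): Σ = 9402
Mean = 9402/13 = 723.2308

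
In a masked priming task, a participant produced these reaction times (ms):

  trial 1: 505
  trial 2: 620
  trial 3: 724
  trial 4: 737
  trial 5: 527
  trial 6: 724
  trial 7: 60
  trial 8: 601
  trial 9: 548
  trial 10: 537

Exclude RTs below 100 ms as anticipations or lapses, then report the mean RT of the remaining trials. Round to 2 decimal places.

Excluded: 60
Retained (n=9): Σ = 5523
Mean = 5523/9 = 613.6667

613.67 ms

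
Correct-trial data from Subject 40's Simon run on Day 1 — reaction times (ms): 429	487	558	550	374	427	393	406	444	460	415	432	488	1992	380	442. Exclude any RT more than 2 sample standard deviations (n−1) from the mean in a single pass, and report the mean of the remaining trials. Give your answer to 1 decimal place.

n = 16, ΣRT = 8677, M = 542.312
Σ(x−M)² = 2284475.44; s = √(2284475.44/15) = 390.254
Cutoffs: 542.312 ± 2·390.254 → [-238.2, 1322.8]
Outside: 1992 → excluded.
Retained (n=15): Σ = 6685, mean = 6685/15 = 445.667

445.7 ms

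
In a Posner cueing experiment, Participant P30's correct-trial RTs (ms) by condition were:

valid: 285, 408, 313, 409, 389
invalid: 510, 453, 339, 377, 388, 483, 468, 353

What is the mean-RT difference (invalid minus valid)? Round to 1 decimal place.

60.6 ms

M(valid) = 1804/5 = 360.800
M(invalid) = 3371/8 = 421.375
Difference = 421.375 − 360.800 = 60.575 ms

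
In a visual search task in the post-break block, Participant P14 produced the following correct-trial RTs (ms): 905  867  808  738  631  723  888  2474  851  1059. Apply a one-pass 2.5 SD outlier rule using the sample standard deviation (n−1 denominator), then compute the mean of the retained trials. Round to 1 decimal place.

830.0 ms

n = 10, ΣRT = 9944, M = 994.400
Σ(x−M)² = 2555700.40; s = √(2555700.40/9) = 532.885
Cutoffs: 994.400 ± 2.5·532.885 → [-337.8, 2326.6]
Outside: 2474 → excluded.
Retained (n=9): Σ = 7470, mean = 7470/9 = 830.000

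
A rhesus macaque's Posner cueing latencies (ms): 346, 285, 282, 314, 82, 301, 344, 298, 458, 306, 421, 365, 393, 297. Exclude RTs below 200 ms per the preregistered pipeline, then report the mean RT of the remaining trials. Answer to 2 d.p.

339.23 ms

Excluded: 82
Retained (n=13): Σ = 4410
Mean = 4410/13 = 339.2308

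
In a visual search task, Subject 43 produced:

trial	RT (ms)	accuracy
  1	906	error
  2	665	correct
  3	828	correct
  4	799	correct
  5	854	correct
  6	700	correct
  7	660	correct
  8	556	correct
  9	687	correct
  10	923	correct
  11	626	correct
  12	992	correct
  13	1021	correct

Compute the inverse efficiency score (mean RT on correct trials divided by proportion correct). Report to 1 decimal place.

Correct trials (n=12): 665, 828, 799, 854, 700, 660, 556, 687, 923, 626, 992, 1021
Mean correct RT = 9311/12 = 775.9167 ms
Proportion correct = 12/13
IES = 775.9167 / (12/13) = 840.576 ms

840.6 ms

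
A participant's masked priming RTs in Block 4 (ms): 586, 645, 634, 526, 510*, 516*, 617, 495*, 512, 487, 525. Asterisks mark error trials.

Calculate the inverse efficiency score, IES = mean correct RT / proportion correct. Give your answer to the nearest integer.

Correct trials (n=8): 586, 645, 634, 526, 617, 512, 487, 525
Mean correct RT = 4532/8 = 566.5000 ms
Proportion correct = 8/11
IES = 566.5000 / (8/11) = 778.938 ms

779 ms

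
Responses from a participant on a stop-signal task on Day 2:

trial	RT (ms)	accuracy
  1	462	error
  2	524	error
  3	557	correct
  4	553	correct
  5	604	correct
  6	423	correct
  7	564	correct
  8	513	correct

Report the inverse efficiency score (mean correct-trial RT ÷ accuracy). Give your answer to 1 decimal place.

Correct trials (n=6): 557, 553, 604, 423, 564, 513
Mean correct RT = 3214/6 = 535.6667 ms
Proportion correct = 6/8
IES = 535.6667 / (6/8) = 714.222 ms

714.2 ms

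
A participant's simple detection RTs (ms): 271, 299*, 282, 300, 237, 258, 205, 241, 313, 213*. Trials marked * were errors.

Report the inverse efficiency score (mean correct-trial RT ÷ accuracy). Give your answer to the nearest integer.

329 ms

Correct trials (n=8): 271, 282, 300, 237, 258, 205, 241, 313
Mean correct RT = 2107/8 = 263.3750 ms
Proportion correct = 8/10
IES = 263.3750 / (8/10) = 329.219 ms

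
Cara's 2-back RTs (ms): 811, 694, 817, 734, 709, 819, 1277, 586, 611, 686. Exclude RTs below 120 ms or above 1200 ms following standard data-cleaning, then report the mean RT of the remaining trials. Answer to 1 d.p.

Excluded: 1277
Retained (n=9): Σ = 6467
Mean = 6467/9 = 718.5556

718.6 ms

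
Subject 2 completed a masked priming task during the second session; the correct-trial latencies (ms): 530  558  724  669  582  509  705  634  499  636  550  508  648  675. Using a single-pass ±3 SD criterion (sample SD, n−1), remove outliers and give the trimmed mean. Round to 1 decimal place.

601.9 ms

n = 14, ΣRT = 8427, M = 601.929
Σ(x−M)² = 77924.93; s = √(77924.93/13) = 77.422
Cutoffs: 601.929 ± 3·77.422 → [369.7, 834.2]
No RTs fall outside the cutoffs; all 14 retained. Mean = 8427/14 = 601.929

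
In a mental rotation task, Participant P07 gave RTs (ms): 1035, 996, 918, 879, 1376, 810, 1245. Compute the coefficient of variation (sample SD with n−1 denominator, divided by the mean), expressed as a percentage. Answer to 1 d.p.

n = 7, Σ = 7259, M = 1037.0000
Σ(x−M)² = 250524.000; s = √(250524.000/6) = 204.3380
CV = 204.3380 / 1037.0000 = 0.19705 = 19.705%

19.7%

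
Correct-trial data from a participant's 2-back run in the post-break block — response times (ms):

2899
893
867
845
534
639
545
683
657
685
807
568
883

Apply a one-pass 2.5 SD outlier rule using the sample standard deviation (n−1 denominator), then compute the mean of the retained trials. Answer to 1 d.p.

717.2 ms

n = 13, ΣRT = 11505, M = 885.000
Σ(x−M)² = 4596866.00; s = √(4596866.00/12) = 618.928
Cutoffs: 885.000 ± 2.5·618.928 → [-662.3, 2432.3]
Outside: 2899 → excluded.
Retained (n=12): Σ = 8606, mean = 8606/12 = 717.167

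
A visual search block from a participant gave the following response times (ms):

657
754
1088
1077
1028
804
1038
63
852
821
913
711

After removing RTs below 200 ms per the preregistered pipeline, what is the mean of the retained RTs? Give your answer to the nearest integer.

Excluded: 63
Retained (n=11): Σ = 9743
Mean = 9743/11 = 885.7273

886 ms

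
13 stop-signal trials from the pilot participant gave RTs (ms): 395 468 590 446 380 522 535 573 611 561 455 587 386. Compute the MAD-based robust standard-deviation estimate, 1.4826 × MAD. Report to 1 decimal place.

99.3 ms

Sorted: 380, 386, 395, 446, 455, 468, 522, 535, 561, 573, 587, 590, 611 → median = 522
|x − 522| sorted: 0, 13, 39, 51, 54, 65, 67, 68, 76, 89, 127, 136, 142 → MAD = 67
Robust SD ≈ 1.4826 × 67 = 99.334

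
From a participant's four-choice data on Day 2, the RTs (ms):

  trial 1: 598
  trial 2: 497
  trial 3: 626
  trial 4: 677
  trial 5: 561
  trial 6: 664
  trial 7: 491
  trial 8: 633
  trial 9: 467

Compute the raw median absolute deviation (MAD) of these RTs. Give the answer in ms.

66 ms

Sorted: 467, 491, 497, 561, 598, 626, 633, 664, 677 → median = 598
|x − 598|: 0, 101, 28, 79, 37, 66, 107, 35, 131
Sorted deviations: 0, 28, 35, 37, 66, 79, 101, 107, 131 → MAD = 66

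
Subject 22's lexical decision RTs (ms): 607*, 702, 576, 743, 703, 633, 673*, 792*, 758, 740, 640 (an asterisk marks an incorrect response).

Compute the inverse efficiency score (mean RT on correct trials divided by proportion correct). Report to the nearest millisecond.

Correct trials (n=8): 702, 576, 743, 703, 633, 758, 740, 640
Mean correct RT = 5495/8 = 686.8750 ms
Proportion correct = 8/11
IES = 686.8750 / (8/11) = 944.453 ms

944 ms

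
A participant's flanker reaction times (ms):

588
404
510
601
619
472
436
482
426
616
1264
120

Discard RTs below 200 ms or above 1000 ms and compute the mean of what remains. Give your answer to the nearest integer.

Excluded: 120, 1264
Retained (n=10): Σ = 5154
Mean = 5154/10 = 515.4000

515 ms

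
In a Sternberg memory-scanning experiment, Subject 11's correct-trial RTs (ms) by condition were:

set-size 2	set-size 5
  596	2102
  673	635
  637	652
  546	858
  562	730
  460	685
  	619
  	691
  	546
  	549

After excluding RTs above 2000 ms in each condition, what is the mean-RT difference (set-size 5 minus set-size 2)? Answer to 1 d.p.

83.8 ms

set-size 5: exclude 2102
M(set-size 2) = 3474/6 = 579.000
M(set-size 5) = 5965/9 = 662.778
Difference = 662.778 − 579.000 = 83.778 ms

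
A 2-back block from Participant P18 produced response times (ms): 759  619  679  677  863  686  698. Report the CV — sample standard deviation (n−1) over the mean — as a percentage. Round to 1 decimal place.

n = 7, Σ = 4981, M = 711.5714
Σ(x−M)² = 36843.714; s = √(36843.714/6) = 78.3621
CV = 78.3621 / 711.5714 = 0.11013 = 11.013%

11.0%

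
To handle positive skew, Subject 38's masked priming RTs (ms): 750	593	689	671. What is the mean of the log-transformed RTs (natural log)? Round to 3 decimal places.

ln(RT): 6.6201, 6.3852, 6.5352, 6.5088
Σ ln(RT) = 26.0493
Mean = 26.0493/4 = 6.51232

6.512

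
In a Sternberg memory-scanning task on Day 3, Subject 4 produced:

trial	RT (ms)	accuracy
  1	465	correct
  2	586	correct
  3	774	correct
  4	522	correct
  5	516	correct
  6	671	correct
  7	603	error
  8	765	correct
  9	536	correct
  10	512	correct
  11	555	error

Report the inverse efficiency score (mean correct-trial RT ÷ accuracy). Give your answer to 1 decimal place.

Correct trials (n=9): 465, 586, 774, 522, 516, 671, 765, 536, 512
Mean correct RT = 5347/9 = 594.1111 ms
Proportion correct = 9/11
IES = 594.1111 / (9/11) = 726.136 ms

726.1 ms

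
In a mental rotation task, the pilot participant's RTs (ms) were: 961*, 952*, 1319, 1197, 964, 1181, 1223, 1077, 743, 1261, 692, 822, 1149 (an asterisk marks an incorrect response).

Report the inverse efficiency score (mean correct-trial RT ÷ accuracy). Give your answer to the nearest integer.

1249 ms

Correct trials (n=11): 1319, 1197, 964, 1181, 1223, 1077, 743, 1261, 692, 822, 1149
Mean correct RT = 11628/11 = 1057.0909 ms
Proportion correct = 11/13
IES = 1057.0909 / (11/13) = 1249.289 ms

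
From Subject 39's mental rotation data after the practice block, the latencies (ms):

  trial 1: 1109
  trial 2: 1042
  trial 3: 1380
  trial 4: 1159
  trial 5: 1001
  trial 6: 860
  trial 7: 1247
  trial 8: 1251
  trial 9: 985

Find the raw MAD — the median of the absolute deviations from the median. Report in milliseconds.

124 ms

Sorted: 860, 985, 1001, 1042, 1109, 1159, 1247, 1251, 1380 → median = 1109
|x − 1109|: 0, 67, 271, 50, 108, 249, 138, 142, 124
Sorted deviations: 0, 50, 67, 108, 124, 138, 142, 249, 271 → MAD = 124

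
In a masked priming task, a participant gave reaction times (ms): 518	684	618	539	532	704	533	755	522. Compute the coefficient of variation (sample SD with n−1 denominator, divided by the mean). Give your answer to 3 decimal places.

0.153

n = 9, Σ = 5405, M = 600.5556
Σ(x−M)² = 67860.222; s = √(67860.222/8) = 92.1006
CV = 92.1006 / 600.5556 = 0.15336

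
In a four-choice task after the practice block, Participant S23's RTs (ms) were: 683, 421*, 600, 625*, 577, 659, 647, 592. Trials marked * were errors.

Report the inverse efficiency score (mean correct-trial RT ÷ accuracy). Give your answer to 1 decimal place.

Correct trials (n=6): 683, 600, 577, 659, 647, 592
Mean correct RT = 3758/6 = 626.3333 ms
Proportion correct = 6/8
IES = 626.3333 / (6/8) = 835.111 ms

835.1 ms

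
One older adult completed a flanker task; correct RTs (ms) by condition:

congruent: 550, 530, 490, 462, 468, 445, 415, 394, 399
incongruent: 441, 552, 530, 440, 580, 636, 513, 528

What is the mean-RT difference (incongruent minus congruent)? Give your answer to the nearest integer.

66 ms

M(congruent) = 4153/9 = 461.444
M(incongruent) = 4220/8 = 527.500
Difference = 527.500 − 461.444 = 66.056 ms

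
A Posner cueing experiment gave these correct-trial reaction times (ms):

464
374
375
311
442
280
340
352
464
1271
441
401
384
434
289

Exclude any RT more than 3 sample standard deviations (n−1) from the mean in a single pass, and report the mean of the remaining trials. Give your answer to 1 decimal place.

n = 15, ΣRT = 6622, M = 441.467
Σ(x−M)² = 787745.73; s = √(787745.73/14) = 237.208
Cutoffs: 441.467 ± 3·237.208 → [-270.2, 1153.1]
Outside: 1271 → excluded.
Retained (n=14): Σ = 5351, mean = 5351/14 = 382.214

382.2 ms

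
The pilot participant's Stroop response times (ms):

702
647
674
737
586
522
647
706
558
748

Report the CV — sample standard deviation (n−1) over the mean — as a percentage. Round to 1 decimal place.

n = 10, Σ = 6527, M = 652.7000
Σ(x−M)² = 52478.100; s = √(52478.100/9) = 76.3603
CV = 76.3603 / 652.7000 = 0.11699 = 11.699%

11.7%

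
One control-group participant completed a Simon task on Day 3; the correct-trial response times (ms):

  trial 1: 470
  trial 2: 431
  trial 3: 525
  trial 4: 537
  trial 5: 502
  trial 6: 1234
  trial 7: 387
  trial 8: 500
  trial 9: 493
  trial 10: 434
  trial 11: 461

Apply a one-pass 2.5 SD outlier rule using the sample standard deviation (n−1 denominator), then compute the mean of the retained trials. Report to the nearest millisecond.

474 ms

n = 11, ΣRT = 5974, M = 543.091
Σ(x−M)² = 544684.91; s = √(544684.91/10) = 233.385
Cutoffs: 543.091 ± 2.5·233.385 → [-40.4, 1126.6]
Outside: 1234 → excluded.
Retained (n=10): Σ = 4740, mean = 4740/10 = 474.000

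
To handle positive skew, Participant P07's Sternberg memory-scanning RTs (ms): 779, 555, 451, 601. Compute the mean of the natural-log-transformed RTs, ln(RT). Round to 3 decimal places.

ln(RT): 6.6580, 6.3190, 6.1115, 6.3986
Σ ln(RT) = 25.4870
Mean = 25.4870/4 = 6.37176

6.372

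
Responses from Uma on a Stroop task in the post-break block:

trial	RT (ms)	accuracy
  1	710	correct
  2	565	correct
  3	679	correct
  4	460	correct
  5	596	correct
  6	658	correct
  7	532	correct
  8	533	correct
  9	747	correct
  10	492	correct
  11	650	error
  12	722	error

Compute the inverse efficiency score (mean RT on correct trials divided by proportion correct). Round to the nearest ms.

717 ms

Correct trials (n=10): 710, 565, 679, 460, 596, 658, 532, 533, 747, 492
Mean correct RT = 5972/10 = 597.2000 ms
Proportion correct = 10/12
IES = 597.2000 / (10/12) = 716.640 ms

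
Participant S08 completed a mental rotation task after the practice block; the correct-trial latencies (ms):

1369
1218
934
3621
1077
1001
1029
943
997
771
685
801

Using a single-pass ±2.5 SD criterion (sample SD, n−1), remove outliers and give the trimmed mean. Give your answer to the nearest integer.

984 ms

n = 12, ΣRT = 14446, M = 1203.833
Σ(x−M)² = 6760401.67; s = √(6760401.67/11) = 783.953
Cutoffs: 1203.833 ± 2.5·783.953 → [-756.0, 3163.7]
Outside: 3621 → excluded.
Retained (n=11): Σ = 10825, mean = 10825/11 = 984.091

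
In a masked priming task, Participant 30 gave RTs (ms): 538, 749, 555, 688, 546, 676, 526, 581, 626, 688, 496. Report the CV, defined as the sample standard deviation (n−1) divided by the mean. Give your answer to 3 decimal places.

n = 11, Σ = 6669, M = 606.2727
Σ(x−M)² = 69146.182; s = √(69146.182/10) = 83.1542
CV = 83.1542 / 606.2727 = 0.13716

0.137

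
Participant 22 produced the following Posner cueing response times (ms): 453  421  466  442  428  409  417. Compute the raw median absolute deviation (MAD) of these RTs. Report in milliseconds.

Sorted: 409, 417, 421, 428, 442, 453, 466 → median = 428
|x − 428|: 25, 7, 38, 14, 0, 19, 11
Sorted deviations: 0, 7, 11, 14, 19, 25, 38 → MAD = 14

14 ms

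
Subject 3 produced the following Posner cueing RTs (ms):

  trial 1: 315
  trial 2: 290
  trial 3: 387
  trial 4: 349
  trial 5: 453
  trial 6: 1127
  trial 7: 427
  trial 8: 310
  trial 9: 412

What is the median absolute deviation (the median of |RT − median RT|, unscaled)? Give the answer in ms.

Sorted: 290, 310, 315, 349, 387, 412, 427, 453, 1127 → median = 387
|x − 387|: 72, 97, 0, 38, 66, 740, 40, 77, 25
Sorted deviations: 0, 25, 38, 40, 66, 72, 77, 97, 740 → MAD = 66

66 ms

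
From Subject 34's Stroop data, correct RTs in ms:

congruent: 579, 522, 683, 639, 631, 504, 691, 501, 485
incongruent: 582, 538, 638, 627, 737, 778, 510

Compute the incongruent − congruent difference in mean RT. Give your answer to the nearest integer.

48 ms

M(congruent) = 5235/9 = 581.667
M(incongruent) = 4410/7 = 630.000
Difference = 630.000 − 581.667 = 48.333 ms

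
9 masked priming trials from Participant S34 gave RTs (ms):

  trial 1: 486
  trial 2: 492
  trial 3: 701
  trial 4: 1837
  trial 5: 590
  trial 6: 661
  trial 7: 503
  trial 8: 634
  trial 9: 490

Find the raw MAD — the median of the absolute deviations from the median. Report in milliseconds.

Sorted: 486, 490, 492, 503, 590, 634, 661, 701, 1837 → median = 590
|x − 590|: 104, 98, 111, 1247, 0, 71, 87, 44, 100
Sorted deviations: 0, 44, 71, 87, 98, 100, 104, 111, 1247 → MAD = 98

98 ms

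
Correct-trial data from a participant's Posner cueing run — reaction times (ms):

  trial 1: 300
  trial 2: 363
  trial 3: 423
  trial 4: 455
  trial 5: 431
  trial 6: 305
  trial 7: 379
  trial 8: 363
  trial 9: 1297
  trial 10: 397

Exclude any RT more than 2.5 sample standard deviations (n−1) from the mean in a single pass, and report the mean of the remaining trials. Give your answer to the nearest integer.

n = 10, ΣRT = 4713, M = 471.300
Σ(x−M)² = 780500.10; s = √(780500.10/9) = 294.486
Cutoffs: 471.300 ± 2.5·294.486 → [-264.9, 1207.5]
Outside: 1297 → excluded.
Retained (n=9): Σ = 3416, mean = 3416/9 = 379.556

380 ms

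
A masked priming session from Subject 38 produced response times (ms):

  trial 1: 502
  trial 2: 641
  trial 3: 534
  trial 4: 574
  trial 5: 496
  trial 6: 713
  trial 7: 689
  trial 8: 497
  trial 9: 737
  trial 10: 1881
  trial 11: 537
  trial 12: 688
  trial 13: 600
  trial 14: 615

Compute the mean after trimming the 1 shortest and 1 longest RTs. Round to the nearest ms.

611 ms

Sorted: 496, 497, 502, 534, 537, 574, 600, 615, 641, 688, 689, 713, 737, 1881
Drop lowest 1 (496) and highest 1 (1881)
Remaining (n=12): Σ = 7327, mean = 7327/12 = 610.583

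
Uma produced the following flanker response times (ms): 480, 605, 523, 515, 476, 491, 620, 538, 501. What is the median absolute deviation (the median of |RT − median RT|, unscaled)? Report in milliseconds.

Sorted: 476, 480, 491, 501, 515, 523, 538, 605, 620 → median = 515
|x − 515|: 35, 90, 8, 0, 39, 24, 105, 23, 14
Sorted deviations: 0, 8, 14, 23, 24, 35, 39, 90, 105 → MAD = 24

24 ms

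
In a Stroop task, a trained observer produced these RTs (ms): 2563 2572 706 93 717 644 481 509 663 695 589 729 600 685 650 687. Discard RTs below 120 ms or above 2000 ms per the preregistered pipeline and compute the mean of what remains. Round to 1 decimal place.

642.7 ms

Excluded: 93, 2563, 2572
Retained (n=13): Σ = 8355
Mean = 8355/13 = 642.6923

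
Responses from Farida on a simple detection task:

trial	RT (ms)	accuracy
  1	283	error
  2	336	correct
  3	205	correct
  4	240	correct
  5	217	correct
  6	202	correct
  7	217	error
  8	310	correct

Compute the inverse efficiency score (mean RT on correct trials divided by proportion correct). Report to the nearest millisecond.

336 ms

Correct trials (n=6): 336, 205, 240, 217, 202, 310
Mean correct RT = 1510/6 = 251.6667 ms
Proportion correct = 6/8
IES = 251.6667 / (6/8) = 335.556 ms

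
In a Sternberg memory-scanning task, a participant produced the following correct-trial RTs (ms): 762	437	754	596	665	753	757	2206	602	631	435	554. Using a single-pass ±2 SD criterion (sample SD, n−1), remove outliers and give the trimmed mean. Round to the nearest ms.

n = 12, ΣRT = 9152, M = 762.667
Σ(x−M)² = 2420844.67; s = √(2420844.67/11) = 469.123
Cutoffs: 762.667 ± 2·469.123 → [-175.6, 1700.9]
Outside: 2206 → excluded.
Retained (n=11): Σ = 6946, mean = 6946/11 = 631.455

631 ms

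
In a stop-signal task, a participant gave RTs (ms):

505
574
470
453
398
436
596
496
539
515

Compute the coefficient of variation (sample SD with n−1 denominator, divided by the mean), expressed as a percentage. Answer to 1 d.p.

12.3%

n = 10, Σ = 4982, M = 498.2000
Σ(x−M)² = 34055.600; s = √(34055.600/9) = 61.5139
CV = 61.5139 / 498.2000 = 0.12347 = 12.347%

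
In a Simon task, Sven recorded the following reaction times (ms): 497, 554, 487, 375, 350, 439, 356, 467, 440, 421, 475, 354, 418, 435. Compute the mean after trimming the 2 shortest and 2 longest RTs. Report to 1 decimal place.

431.3 ms

Sorted: 350, 354, 356, 375, 418, 421, 435, 439, 440, 467, 475, 487, 497, 554
Drop lowest 2 (350, 354) and highest 2 (497, 554)
Remaining (n=10): Σ = 4313, mean = 4313/10 = 431.300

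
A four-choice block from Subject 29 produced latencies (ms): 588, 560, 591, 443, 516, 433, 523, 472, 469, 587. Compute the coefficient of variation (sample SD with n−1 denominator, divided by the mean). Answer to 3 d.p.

0.119

n = 10, Σ = 5182, M = 518.2000
Σ(x−M)² = 34149.600; s = √(34149.600/9) = 61.5987
CV = 61.5987 / 518.2000 = 0.11887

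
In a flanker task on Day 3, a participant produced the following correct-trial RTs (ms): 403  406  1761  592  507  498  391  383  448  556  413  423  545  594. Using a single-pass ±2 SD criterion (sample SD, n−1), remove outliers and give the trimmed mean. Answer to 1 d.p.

473.8 ms

n = 14, ΣRT = 7920, M = 565.714
Σ(x−M)² = 1612194.86; s = √(1612194.86/13) = 352.158
Cutoffs: 565.714 ± 2·352.158 → [-138.6, 1270.0]
Outside: 1761 → excluded.
Retained (n=13): Σ = 6159, mean = 6159/13 = 473.769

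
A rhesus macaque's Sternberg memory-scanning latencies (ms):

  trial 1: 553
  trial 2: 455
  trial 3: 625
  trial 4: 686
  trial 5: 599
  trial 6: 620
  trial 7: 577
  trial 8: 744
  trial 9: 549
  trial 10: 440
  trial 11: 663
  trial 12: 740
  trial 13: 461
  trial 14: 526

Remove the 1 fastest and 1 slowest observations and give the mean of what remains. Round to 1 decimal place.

Sorted: 440, 455, 461, 526, 549, 553, 577, 599, 620, 625, 663, 686, 740, 744
Drop lowest 1 (440) and highest 1 (744)
Remaining (n=12): Σ = 7054, mean = 7054/12 = 587.833

587.8 ms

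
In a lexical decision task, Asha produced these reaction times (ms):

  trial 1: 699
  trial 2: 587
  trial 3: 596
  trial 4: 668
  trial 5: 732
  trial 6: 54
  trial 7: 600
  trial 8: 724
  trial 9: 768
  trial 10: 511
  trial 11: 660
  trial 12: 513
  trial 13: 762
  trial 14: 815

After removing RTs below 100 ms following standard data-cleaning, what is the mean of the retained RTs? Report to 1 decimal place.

664.2 ms

Excluded: 54
Retained (n=13): Σ = 8635
Mean = 8635/13 = 664.2308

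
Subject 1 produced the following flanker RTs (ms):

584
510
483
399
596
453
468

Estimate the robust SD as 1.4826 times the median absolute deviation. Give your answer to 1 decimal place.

44.5 ms

Sorted: 399, 453, 468, 483, 510, 584, 596 → median = 483
|x − 483| sorted: 0, 15, 27, 30, 84, 101, 113 → MAD = 30
Robust SD ≈ 1.4826 × 30 = 44.478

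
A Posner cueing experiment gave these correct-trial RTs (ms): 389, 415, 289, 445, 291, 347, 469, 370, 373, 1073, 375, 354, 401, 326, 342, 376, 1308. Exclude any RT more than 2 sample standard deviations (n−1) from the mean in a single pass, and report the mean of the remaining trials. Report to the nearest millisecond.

371 ms

n = 17, ΣRT = 7943, M = 467.235
Σ(x−M)² = 1248473.06; s = √(1248473.06/16) = 279.338
Cutoffs: 467.235 ± 2·279.338 → [-91.4, 1025.9]
Outside: 1073, 1308 → excluded.
Retained (n=15): Σ = 5562, mean = 5562/15 = 370.800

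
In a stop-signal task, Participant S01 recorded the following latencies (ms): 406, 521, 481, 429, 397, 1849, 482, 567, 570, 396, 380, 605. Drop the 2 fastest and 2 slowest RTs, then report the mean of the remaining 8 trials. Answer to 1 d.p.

481.6 ms

Sorted: 380, 396, 397, 406, 429, 481, 482, 521, 567, 570, 605, 1849
Drop lowest 2 (380, 396) and highest 2 (605, 1849)
Remaining (n=8): Σ = 3853, mean = 3853/8 = 481.625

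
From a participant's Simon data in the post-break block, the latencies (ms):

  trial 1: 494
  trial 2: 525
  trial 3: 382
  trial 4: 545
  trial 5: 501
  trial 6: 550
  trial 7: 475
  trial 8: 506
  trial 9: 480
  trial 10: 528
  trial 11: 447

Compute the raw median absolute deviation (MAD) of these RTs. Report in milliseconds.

Sorted: 382, 447, 475, 480, 494, 501, 506, 525, 528, 545, 550 → median = 501
|x − 501|: 7, 24, 119, 44, 0, 49, 26, 5, 21, 27, 54
Sorted deviations: 0, 5, 7, 21, 24, 26, 27, 44, 49, 54, 119 → MAD = 26

26 ms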